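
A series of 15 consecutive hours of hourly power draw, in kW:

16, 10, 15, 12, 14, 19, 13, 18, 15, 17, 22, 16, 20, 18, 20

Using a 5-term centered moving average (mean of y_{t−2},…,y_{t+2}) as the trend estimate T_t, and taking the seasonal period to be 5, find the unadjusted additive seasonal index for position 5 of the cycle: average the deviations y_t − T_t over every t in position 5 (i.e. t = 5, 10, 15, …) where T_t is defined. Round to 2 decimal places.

-0.60

Season position 5 occurs at t = 5, 10 (where T_t is defined).
t=5: T_5 = 14.6000; y_5 − T_5 = 14 − 14.6000 = -0.6000
t=10: T_10 = 17.6000; y_10 − T_10 = 17 − 17.6000 = -0.6000
Mean deviation: (-0.6000 + -0.6000) / 2 = -0.60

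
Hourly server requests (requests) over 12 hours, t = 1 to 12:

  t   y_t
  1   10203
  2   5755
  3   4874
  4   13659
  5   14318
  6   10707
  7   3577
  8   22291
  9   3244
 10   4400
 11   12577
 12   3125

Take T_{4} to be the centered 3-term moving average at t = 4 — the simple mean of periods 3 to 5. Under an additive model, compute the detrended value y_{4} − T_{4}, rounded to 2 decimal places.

2708.67

Trend T_4 = (4874 + 13659 + 14318) / 3 = 32851/3 = 10950.3333
Detrended value: 13659 − 10950.3333 = 2708.67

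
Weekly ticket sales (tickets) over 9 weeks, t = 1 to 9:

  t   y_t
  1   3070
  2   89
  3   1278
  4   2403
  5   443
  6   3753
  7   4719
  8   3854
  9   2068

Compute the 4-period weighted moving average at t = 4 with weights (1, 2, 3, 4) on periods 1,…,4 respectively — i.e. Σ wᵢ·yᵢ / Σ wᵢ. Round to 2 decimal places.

Weighted sum: 1·3070 + 2·89 + 3·1278 + 4·2403 = 3070 + 178 + 3834 + 9612 = 16694
Weight total: 1 + 2 + 3 + 4 = 10
WMA = 16694 / 10 = 1669.40

1669.40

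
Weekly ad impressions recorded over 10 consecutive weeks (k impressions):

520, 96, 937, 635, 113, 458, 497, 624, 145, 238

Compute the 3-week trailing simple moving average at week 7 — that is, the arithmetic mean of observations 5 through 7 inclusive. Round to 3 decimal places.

Sum of periods 5–7: 113 + 458 + 497 = 1068
Divide by 3: 1068 / 3 = 356.000

356.000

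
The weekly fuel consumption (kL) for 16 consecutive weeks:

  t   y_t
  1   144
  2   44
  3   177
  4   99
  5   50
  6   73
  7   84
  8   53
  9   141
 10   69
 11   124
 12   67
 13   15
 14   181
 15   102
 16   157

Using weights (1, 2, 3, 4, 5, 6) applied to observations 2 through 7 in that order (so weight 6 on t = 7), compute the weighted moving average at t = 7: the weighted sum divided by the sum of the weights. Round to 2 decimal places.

84.00

Weighted sum: 1·44 + 2·177 + 3·99 + 4·50 + 5·73 + 6·84 = 44 + 354 + 297 + 200 + 365 + 504 = 1764
Weight total: 1 + 2 + 3 + 4 + 5 + 6 = 21
WMA = 1764 / 21 = 84.00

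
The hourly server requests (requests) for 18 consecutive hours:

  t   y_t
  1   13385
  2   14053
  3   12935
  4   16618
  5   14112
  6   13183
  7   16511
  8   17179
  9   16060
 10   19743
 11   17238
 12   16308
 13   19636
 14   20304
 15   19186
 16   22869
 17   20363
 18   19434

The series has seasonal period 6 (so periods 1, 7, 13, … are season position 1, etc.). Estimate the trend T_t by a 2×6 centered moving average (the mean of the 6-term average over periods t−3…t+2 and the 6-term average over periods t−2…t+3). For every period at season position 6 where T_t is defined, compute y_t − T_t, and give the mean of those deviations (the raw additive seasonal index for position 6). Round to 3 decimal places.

-2167.208

Season position 6 occurs at t = 6, 12 (where T_t is defined).
t=6: T_6 = 15350.08333; y_6 − T_6 = 13183 − 15350.08333 = -2167.08333
t=12: T_12 = 18475.33333; y_12 − T_12 = 16308 − 18475.33333 = -2167.33333
Mean deviation: (-2167.08333 + -2167.33333) / 2 = -2167.208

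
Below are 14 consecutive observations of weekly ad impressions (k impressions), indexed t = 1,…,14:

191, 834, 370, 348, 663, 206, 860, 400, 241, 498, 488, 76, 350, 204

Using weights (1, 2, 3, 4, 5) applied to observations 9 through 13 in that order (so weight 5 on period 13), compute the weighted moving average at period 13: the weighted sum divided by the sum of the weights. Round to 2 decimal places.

Weighted sum: 1·241 + 2·498 + 3·488 + 4·76 + 5·350 = 241 + 996 + 1464 + 304 + 1750 = 4755
Weight total: 1 + 2 + 3 + 4 + 5 = 15
WMA = 4755 / 15 = 317.00

317.00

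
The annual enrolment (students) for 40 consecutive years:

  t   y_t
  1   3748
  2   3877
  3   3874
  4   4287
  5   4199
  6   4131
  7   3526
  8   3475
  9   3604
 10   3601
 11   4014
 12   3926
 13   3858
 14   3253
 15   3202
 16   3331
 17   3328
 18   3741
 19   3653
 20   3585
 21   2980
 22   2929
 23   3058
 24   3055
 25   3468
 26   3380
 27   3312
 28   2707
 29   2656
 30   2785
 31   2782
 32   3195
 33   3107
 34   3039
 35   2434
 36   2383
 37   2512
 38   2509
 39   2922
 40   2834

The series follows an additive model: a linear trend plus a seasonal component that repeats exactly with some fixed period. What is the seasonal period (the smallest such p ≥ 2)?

First differences y_{t+1} − y_t: 129, -3, 413, -88, -68, -605, -51, 129, -3, 413, -88, -68, -605, -51, 129, -3, …
The difference pattern repeats every 7 terms and not for any smaller step, so p = 7.

7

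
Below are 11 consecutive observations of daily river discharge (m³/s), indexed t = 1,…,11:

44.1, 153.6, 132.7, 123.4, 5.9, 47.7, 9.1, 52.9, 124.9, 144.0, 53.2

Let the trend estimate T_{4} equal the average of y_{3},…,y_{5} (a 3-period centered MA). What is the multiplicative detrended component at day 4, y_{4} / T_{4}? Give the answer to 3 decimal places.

1.413

Trend T_4 = (132.7 + 123.4 + 5.9) / 3 = 262.0/3 = 87.33333
Ratio to trend: 123.4 / 87.33333 = 1.413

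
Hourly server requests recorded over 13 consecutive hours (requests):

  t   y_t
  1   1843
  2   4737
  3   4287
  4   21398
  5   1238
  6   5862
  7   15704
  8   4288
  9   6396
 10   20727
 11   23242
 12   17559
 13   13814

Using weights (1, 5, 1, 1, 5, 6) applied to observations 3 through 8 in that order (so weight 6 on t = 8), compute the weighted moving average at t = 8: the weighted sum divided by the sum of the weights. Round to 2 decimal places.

11717.11

Weighted sum: 1·4287 + 5·21398 + 1·1238 + 1·5862 + 5·15704 + 6·4288 = 4287 + 106990 + 1238 + 5862 + 78520 + 25728 = 222625
Weight total: 1 + 5 + 1 + 1 + 5 + 6 = 19
WMA = 222625 / 19 = 11717.11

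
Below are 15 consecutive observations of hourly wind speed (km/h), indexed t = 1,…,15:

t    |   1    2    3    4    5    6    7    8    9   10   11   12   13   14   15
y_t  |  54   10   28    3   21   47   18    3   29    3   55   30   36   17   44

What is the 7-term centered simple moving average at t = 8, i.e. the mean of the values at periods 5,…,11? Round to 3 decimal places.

25.143

Sum of periods 5–11: 21 + 47 + 18 + 3 + 29 + 3 + 55 = 176
Divide by 7: 176 / 7 = 25.143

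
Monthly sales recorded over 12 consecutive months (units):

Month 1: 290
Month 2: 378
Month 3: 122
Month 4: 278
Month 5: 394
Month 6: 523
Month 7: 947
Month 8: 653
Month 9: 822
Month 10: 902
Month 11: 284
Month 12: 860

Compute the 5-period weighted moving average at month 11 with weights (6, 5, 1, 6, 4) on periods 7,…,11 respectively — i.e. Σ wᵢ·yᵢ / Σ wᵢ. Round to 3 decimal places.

741.682

Weighted sum: 6·947 + 5·653 + 1·822 + 6·902 + 4·284 = 5682 + 3265 + 822 + 5412 + 1136 = 16317
Weight total: 6 + 5 + 1 + 6 + 4 = 22
WMA = 16317 / 22 = 741.682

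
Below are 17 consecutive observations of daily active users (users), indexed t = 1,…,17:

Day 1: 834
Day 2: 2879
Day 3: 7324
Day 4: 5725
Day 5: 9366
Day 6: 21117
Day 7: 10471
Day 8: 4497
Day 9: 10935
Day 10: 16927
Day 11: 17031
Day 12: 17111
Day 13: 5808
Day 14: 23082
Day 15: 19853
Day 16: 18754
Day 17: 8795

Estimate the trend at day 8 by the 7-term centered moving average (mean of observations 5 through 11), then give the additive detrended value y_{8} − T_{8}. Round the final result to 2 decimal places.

-8409.29

Trend T_8 = (9366 + 21117 + 10471 + 4497 + 10935 + 16927 + 17031) / 7 = 90344/7 = 12906.2857
Detrended value: 4497 − 12906.2857 = -8409.29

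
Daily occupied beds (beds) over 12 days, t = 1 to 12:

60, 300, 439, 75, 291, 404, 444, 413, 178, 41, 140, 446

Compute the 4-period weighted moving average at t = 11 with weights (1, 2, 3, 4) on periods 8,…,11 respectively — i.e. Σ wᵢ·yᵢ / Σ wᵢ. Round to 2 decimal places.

Weighted sum: 1·413 + 2·178 + 3·41 + 4·140 = 413 + 356 + 123 + 560 = 1452
Weight total: 1 + 2 + 3 + 4 = 10
WMA = 1452 / 10 = 145.20

145.20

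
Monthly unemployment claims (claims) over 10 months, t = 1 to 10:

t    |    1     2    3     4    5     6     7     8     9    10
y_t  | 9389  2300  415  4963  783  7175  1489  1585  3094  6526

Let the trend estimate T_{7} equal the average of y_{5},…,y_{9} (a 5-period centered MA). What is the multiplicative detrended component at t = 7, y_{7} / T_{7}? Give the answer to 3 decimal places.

Trend T_7 = (783 + 7175 + 1489 + 1585 + 3094) / 5 = 14126/5 = 2825.20000
Ratio to trend: 1489 / 2825.20000 = 0.527

0.527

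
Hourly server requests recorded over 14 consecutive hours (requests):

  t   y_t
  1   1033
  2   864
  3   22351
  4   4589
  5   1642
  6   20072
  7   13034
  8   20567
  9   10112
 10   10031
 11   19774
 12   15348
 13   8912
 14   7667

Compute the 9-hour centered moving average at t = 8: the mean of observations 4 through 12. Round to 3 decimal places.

12796.556

Sum of periods 4–12: 4589 + 1642 + 20072 + 13034 + 20567 + 10112 + 10031 + 19774 + 15348 = 115169
Divide by 9: 115169 / 9 = 12796.556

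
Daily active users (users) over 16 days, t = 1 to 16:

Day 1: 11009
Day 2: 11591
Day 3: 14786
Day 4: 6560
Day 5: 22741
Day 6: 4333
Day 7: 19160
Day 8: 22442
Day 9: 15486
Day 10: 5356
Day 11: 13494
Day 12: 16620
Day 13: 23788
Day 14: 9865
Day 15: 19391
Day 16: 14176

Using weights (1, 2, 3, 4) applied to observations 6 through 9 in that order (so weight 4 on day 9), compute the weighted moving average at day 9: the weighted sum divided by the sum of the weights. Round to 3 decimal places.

Weighted sum: 1·4333 + 2·19160 + 3·22442 + 4·15486 = 4333 + 38320 + 67326 + 61944 = 171923
Weight total: 1 + 2 + 3 + 4 = 10
WMA = 171923 / 10 = 17192.300

17192.300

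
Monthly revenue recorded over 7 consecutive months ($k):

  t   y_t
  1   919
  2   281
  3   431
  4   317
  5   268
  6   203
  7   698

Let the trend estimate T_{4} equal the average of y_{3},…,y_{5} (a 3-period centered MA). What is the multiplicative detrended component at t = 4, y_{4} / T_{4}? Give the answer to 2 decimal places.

0.94

Trend T_4 = (431 + 317 + 268) / 3 = 1016/3 = 338.6667
Ratio to trend: 317 / 338.6667 = 0.94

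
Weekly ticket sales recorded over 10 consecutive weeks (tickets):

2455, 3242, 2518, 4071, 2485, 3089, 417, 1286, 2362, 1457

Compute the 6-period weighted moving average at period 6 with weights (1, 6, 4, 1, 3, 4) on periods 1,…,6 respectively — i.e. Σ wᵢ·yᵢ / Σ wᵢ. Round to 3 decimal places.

2940.053

Weighted sum: 1·2455 + 6·3242 + 4·2518 + 1·4071 + 3·2485 + 4·3089 = 2455 + 19452 + 10072 + 4071 + 7455 + 12356 = 55861
Weight total: 1 + 6 + 4 + 1 + 3 + 4 = 19
WMA = 55861 / 19 = 2940.053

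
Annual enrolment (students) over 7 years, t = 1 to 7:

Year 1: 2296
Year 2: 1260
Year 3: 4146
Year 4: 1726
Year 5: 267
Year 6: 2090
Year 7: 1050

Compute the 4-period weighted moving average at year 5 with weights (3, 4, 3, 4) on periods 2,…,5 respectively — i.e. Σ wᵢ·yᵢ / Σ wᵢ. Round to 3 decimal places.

1900.714

Weighted sum: 3·1260 + 4·4146 + 3·1726 + 4·267 = 3780 + 16584 + 5178 + 1068 = 26610
Weight total: 3 + 4 + 3 + 4 = 14
WMA = 26610 / 14 = 1900.714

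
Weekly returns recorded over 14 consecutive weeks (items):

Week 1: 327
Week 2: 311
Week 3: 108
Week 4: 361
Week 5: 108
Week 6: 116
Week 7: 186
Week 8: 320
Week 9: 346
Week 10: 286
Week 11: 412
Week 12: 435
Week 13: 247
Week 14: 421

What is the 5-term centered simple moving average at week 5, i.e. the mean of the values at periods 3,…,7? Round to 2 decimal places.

Sum of periods 3–7: 108 + 361 + 108 + 116 + 186 = 879
Divide by 5: 879 / 5 = 175.80

175.80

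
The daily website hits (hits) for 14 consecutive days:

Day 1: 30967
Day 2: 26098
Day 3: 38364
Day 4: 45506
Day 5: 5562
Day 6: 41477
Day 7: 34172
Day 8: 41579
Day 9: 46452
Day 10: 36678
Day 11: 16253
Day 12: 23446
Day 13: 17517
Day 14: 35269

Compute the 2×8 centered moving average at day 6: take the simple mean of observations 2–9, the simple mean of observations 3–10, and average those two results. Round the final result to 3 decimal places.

Sum over 2–9: 26098 + 38364 + 45506 + 5562 + 41477 + 34172 + 41579 + 46452 = 279210
Sum over 3–10: 38364 + 45506 + 5562 + 41477 + 34172 + 41579 + 46452 + 36678 = 289790
CMA at t=6 = (279210 + 289790) / (2·8) = 569000 / 16 = 35562.500

35562.500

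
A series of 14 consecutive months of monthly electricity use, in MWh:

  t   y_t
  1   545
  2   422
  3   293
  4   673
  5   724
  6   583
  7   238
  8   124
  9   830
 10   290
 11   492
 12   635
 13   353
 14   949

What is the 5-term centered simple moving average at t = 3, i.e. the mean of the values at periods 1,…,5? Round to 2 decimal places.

Sum of periods 1–5: 545 + 422 + 293 + 673 + 724 = 2657
Divide by 5: 2657 / 5 = 531.40

531.40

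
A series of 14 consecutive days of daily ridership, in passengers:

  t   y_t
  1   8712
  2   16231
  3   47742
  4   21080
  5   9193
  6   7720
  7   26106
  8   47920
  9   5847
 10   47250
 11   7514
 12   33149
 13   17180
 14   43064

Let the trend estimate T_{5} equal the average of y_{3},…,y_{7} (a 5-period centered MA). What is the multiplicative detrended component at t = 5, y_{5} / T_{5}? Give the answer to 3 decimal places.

Trend T_5 = (47742 + 21080 + 9193 + 7720 + 26106) / 5 = 111841/5 = 22368.20000
Ratio to trend: 9193 / 22368.20000 = 0.411

0.411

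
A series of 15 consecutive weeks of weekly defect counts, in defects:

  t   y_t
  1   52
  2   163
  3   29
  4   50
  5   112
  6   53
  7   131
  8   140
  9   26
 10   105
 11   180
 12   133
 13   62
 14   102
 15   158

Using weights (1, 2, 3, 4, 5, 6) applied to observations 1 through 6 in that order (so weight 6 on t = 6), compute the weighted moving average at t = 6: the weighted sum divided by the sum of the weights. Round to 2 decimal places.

Weighted sum: 1·52 + 2·163 + 3·29 + 4·50 + 5·112 + 6·53 = 52 + 326 + 87 + 200 + 560 + 318 = 1543
Weight total: 1 + 2 + 3 + 4 + 5 + 6 = 21
WMA = 1543 / 21 = 73.48

73.48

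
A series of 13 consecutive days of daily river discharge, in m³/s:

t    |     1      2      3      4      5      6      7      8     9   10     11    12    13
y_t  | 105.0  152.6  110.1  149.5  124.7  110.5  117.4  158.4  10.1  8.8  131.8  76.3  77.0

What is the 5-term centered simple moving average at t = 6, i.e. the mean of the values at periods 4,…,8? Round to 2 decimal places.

132.10

Sum of periods 4–8: 149.5 + 124.7 + 110.5 + 117.4 + 158.4 = 660.5
Divide by 5: 660.5 / 5 = 132.10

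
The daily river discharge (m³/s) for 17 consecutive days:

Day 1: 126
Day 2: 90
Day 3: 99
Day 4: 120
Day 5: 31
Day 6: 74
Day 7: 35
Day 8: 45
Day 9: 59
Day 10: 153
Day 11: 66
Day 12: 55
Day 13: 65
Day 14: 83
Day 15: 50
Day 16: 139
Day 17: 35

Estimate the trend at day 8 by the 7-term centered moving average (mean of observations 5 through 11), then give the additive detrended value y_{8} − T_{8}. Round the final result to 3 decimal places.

-21.143

Trend T_8 = (31 + 74 + 35 + 45 + 59 + 153 + 66) / 7 = 463/7 = 66.14286
Detrended value: 45 − 66.14286 = -21.143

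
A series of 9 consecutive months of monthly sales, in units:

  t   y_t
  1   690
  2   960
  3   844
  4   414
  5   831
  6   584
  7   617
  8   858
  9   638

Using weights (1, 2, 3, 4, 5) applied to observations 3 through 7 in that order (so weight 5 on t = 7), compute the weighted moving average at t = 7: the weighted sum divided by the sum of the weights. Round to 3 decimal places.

Weighted sum: 1·844 + 2·414 + 3·831 + 4·584 + 5·617 = 844 + 828 + 2493 + 2336 + 3085 = 9586
Weight total: 1 + 2 + 3 + 4 + 5 = 15
WMA = 9586 / 15 = 639.067

639.067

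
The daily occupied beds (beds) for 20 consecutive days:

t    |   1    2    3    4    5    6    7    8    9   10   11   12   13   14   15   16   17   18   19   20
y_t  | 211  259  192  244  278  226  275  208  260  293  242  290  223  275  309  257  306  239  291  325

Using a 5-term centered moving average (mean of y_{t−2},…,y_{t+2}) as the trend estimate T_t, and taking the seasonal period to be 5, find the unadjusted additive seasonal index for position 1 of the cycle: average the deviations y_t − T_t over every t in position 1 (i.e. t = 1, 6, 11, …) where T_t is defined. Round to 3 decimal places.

-20.000

Season position 1 occurs at t = 6, 11, 16 (where T_t is defined).
t=6: T_6 = 246.20000; y_6 − T_6 = 226 − 246.20000 = -20.20000
t=11: T_11 = 261.60000; y_11 − T_11 = 242 − 261.60000 = -19.60000
t=16: T_16 = 277.20000; y_16 − T_16 = 257 − 277.20000 = -20.20000
Mean deviation: (-20.20000 + -19.60000 + -20.20000) / 3 = -20.000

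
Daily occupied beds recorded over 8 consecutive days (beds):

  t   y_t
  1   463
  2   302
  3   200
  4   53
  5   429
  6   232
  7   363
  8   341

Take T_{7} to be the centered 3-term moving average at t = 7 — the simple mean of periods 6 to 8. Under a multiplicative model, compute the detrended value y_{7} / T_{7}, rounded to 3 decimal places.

Trend T_7 = (232 + 363 + 341) / 3 = 936/3 = 312.00000
Ratio to trend: 363 / 312.00000 = 1.163

1.163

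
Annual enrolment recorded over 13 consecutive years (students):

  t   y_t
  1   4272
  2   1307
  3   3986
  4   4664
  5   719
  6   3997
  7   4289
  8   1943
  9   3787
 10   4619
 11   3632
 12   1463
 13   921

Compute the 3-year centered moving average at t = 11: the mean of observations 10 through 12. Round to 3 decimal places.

Sum of periods 10–12: 4619 + 3632 + 1463 = 9714
Divide by 3: 9714 / 3 = 3238.000

3238.000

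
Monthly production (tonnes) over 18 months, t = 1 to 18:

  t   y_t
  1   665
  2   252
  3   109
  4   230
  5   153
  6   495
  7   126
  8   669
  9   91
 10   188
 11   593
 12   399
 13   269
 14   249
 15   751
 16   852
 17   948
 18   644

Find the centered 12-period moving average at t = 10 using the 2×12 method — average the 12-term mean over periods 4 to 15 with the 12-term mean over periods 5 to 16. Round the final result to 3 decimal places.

Sum over 4–15: 230 + 153 + 495 + 126 + 669 + 91 + 188 + 593 + 399 + 269 + 249 + 751 = 4213
Sum over 5–16: 153 + 495 + 126 + 669 + 91 + 188 + 593 + 399 + 269 + 249 + 751 + 852 = 4835
CMA at t=10 = (4213 + 4835) / (2·12) = 9048 / 24 = 377.000

377.000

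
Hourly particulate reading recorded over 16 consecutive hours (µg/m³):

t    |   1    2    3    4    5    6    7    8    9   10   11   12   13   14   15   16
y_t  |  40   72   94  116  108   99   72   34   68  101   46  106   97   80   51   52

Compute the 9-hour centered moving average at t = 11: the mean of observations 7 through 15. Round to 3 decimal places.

72.778

Sum of periods 7–15: 72 + 34 + 68 + 101 + 46 + 106 + 97 + 80 + 51 = 655
Divide by 9: 655 / 9 = 72.778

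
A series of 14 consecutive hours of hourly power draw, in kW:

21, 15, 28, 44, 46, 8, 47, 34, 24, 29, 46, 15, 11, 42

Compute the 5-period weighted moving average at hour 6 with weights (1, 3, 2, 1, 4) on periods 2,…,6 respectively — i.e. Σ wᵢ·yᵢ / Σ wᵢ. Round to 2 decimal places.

24.09

Weighted sum: 1·15 + 3·28 + 2·44 + 1·46 + 4·8 = 15 + 84 + 88 + 46 + 32 = 265
Weight total: 1 + 3 + 2 + 1 + 4 = 11
WMA = 265 / 11 = 24.09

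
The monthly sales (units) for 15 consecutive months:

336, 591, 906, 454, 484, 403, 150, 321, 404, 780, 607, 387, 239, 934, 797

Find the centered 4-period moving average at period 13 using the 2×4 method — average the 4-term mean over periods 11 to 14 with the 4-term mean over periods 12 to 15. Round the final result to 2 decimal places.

565.50

Sum over 11–14: 607 + 387 + 239 + 934 = 2167
Sum over 12–15: 387 + 239 + 934 + 797 = 2357
CMA at t=13 = (2167 + 2357) / (2·4) = 4524 / 8 = 565.50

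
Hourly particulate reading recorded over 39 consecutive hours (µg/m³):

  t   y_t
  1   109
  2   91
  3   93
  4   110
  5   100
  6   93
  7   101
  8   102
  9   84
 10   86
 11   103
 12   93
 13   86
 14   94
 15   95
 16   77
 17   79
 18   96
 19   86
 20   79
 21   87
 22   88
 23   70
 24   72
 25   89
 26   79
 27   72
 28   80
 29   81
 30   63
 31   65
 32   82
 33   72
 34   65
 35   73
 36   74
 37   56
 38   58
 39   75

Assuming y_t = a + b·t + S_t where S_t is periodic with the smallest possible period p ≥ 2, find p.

First differences y_{t+1} − y_t: -18, 2, 17, -10, -7, 8, 1, -18, 2, 17, -10, -7, 8, 1, -18, 2, …
The difference pattern repeats every 7 terms and not for any smaller step, so p = 7.

7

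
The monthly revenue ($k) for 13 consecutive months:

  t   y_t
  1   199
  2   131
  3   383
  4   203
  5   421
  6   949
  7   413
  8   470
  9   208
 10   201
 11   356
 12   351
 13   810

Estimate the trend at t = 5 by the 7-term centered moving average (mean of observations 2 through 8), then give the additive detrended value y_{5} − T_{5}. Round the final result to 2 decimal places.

Trend T_5 = (131 + 383 + 203 + 421 + 949 + 413 + 470) / 7 = 2970/7 = 424.2857
Detrended value: 421 − 424.2857 = -3.29

-3.29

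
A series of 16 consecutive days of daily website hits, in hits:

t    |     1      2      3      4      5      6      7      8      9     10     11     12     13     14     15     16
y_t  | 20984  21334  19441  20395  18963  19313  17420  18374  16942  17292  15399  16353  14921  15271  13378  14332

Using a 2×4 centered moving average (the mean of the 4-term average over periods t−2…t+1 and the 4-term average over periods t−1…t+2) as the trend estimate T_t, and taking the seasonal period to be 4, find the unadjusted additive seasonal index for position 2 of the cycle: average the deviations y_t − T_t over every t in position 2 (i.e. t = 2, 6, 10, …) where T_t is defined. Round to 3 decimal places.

Season position 2 occurs at t = 6, 10, 14 (where T_t is defined).
t=6: T_6 = 18770.12500; y_6 − T_6 = 19313 − 18770.12500 = 542.87500
t=10: T_10 = 16749.12500; y_10 − T_10 = 17292 − 16749.12500 = 542.87500
t=14: T_14 = 14728.12500; y_14 − T_14 = 15271 − 14728.12500 = 542.87500
Mean deviation: (542.87500 + 542.87500 + 542.87500) / 3 = 542.875

542.875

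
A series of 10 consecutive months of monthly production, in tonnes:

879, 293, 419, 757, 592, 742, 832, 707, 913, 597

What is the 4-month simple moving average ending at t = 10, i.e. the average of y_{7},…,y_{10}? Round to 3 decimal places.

762.250

Sum of periods 7–10: 832 + 707 + 913 + 597 = 3049
Divide by 4: 3049 / 4 = 762.250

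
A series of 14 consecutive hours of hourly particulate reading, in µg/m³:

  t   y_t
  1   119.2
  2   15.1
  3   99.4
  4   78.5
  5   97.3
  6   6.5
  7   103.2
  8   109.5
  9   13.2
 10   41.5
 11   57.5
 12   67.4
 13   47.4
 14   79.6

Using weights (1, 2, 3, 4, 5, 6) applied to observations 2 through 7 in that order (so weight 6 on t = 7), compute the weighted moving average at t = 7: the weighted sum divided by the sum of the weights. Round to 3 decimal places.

70.967

Weighted sum: 1·15.1 + 2·99.4 + 3·78.5 + 4·97.3 + 5·6.5 + 6·103.2 = 15.1 + 198.8 + 235.5 + 389.2 + 32.5 + 619.2 = 1490.3
Weight total: 1 + 2 + 3 + 4 + 5 + 6 = 21
WMA = 1490.3 / 21 = 70.967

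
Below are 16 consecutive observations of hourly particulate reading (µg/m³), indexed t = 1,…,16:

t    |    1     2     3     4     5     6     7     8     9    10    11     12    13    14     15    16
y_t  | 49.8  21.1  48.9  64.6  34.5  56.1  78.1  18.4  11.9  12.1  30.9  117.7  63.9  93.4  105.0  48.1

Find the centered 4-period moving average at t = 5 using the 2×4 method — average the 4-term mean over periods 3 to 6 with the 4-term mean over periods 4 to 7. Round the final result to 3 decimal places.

54.675

Sum over 3–6: 48.9 + 64.6 + 34.5 + 56.1 = 204.1
Sum over 4–7: 64.6 + 34.5 + 56.1 + 78.1 = 233.3
CMA at t=5 = (204.1 + 233.3) / (2·4) = 437.4 / 8 = 54.675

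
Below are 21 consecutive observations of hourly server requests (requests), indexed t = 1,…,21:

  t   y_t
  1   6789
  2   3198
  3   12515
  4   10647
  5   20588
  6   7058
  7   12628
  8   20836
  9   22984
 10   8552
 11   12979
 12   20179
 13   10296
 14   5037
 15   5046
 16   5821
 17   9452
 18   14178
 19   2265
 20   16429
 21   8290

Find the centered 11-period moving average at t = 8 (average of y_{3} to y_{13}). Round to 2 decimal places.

14478.36

Sum of periods 3–13: 12515 + 10647 + 20588 + 7058 + 12628 + 20836 + 22984 + 8552 + 12979 + 20179 + 10296 = 159262
Divide by 11: 159262 / 11 = 14478.36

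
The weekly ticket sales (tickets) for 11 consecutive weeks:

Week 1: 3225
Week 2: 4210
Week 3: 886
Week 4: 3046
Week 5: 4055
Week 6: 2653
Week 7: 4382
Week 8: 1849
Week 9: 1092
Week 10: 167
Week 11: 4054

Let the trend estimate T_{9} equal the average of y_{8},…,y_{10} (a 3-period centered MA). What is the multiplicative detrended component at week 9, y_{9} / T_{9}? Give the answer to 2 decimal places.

Trend T_9 = (1849 + 1092 + 167) / 3 = 3108/3 = 1036.0000
Ratio to trend: 1092 / 1036.0000 = 1.05

1.05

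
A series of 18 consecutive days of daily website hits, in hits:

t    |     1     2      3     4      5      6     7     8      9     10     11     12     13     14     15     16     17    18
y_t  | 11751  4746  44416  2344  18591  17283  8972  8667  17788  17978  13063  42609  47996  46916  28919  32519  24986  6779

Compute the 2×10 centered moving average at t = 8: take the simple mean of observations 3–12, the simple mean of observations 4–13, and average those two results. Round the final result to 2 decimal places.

19350.10

Sum over 3–12: 44416 + 2344 + 18591 + 17283 + 8972 + 8667 + 17788 + 17978 + 13063 + 42609 = 191711
Sum over 4–13: 2344 + 18591 + 17283 + 8972 + 8667 + 17788 + 17978 + 13063 + 42609 + 47996 = 195291
CMA at t=8 = (191711 + 195291) / (2·10) = 387002 / 20 = 19350.10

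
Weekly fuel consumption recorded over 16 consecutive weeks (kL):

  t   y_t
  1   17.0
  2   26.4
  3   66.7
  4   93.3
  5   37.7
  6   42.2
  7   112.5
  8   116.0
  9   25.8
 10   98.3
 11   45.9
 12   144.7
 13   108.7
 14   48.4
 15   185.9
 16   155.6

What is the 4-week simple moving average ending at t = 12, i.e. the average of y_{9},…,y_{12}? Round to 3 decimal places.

78.675

Sum of periods 9–12: 25.8 + 98.3 + 45.9 + 144.7 = 314.7
Divide by 4: 314.7 / 4 = 78.675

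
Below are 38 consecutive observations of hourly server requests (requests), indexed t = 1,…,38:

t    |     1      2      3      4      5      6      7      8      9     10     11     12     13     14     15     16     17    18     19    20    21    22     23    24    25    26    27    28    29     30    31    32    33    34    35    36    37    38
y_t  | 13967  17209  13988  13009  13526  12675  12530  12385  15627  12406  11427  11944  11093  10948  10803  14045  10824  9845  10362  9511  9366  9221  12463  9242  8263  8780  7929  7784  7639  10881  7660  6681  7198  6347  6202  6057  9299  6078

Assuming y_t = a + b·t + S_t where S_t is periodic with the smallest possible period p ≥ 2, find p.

7

First differences y_{t+1} − y_t: 3242, -3221, -979, 517, -851, -145, -145, 3242, -3221, -979, 517, -851, -145, -145, 3242, -3221, …
The difference pattern repeats every 7 terms and not for any smaller step, so p = 7.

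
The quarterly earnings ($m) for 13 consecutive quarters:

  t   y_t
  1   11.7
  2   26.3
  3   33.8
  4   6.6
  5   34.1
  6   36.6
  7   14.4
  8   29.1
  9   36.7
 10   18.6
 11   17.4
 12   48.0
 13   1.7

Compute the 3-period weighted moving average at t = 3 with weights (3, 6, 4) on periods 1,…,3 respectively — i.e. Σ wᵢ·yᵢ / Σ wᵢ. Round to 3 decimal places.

Weighted sum: 3·11.7 + 6·26.3 + 4·33.8 = 35.1 + 157.8 + 135.2 = 328.1
Weight total: 3 + 6 + 4 = 13
WMA = 328.1 / 13 = 25.238

25.238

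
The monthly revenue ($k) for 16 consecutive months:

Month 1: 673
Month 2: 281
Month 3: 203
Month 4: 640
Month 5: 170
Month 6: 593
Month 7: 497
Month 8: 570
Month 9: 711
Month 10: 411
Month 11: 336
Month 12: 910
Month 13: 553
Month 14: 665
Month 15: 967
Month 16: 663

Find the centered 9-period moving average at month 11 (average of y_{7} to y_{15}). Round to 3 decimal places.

Sum of periods 7–15: 497 + 570 + 711 + 411 + 336 + 910 + 553 + 665 + 967 = 5620
Divide by 9: 5620 / 9 = 624.444

624.444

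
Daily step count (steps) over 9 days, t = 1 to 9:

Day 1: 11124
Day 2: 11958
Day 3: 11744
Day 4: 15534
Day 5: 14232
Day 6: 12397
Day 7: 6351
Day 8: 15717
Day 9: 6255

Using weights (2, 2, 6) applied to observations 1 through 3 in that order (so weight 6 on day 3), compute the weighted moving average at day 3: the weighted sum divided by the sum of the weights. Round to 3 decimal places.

11662.800

Weighted sum: 2·11124 + 2·11958 + 6·11744 = 22248 + 23916 + 70464 = 116628
Weight total: 2 + 2 + 6 = 10
WMA = 116628 / 10 = 11662.800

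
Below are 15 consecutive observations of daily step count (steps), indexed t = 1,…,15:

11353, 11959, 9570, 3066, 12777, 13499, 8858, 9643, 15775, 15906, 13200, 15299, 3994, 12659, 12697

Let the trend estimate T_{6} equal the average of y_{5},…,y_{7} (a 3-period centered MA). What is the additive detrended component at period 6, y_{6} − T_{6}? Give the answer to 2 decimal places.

Trend T_6 = (12777 + 13499 + 8858) / 3 = 35134/3 = 11711.3333
Detrended value: 13499 − 11711.3333 = 1787.67

1787.67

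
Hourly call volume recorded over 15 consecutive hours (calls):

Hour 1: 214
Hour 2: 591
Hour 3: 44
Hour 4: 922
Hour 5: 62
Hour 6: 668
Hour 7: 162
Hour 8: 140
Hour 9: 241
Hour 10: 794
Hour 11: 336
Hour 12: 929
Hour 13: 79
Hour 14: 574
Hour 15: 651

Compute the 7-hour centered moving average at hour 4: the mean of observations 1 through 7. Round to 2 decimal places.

380.43

Sum of periods 1–7: 214 + 591 + 44 + 922 + 62 + 668 + 162 = 2663
Divide by 7: 2663 / 7 = 380.43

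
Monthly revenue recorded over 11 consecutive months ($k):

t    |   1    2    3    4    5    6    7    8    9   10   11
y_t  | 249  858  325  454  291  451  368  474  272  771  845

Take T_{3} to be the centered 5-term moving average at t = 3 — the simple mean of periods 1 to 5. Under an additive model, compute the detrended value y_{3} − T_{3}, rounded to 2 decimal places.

-110.40

Trend T_3 = (249 + 858 + 325 + 454 + 291) / 5 = 2177/5 = 435.4000
Detrended value: 325 − 435.4000 = -110.40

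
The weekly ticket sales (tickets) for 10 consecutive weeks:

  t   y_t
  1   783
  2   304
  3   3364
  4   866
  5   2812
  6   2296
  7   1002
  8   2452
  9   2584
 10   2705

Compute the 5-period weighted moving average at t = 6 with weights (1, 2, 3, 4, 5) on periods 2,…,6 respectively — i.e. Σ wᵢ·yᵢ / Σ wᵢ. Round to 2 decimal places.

2157.20

Weighted sum: 1·304 + 2·3364 + 3·866 + 4·2812 + 5·2296 = 304 + 6728 + 2598 + 11248 + 11480 = 32358
Weight total: 1 + 2 + 3 + 4 + 5 = 15
WMA = 32358 / 15 = 2157.20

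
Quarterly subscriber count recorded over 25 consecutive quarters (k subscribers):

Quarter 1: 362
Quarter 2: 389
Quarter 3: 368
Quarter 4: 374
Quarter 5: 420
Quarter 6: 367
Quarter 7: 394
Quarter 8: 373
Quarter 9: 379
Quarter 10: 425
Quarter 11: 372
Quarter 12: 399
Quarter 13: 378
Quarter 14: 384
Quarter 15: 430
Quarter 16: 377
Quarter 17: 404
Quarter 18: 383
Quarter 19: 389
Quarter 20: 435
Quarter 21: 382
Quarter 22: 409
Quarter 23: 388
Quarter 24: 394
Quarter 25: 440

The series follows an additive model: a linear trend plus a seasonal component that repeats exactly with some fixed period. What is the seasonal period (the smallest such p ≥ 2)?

First differences y_{t+1} − y_t: 27, -21, 6, 46, -53, 27, -21, 6, 46, -53, 27, -21, …
The difference pattern repeats every 5 terms and not for any smaller step, so p = 5.

5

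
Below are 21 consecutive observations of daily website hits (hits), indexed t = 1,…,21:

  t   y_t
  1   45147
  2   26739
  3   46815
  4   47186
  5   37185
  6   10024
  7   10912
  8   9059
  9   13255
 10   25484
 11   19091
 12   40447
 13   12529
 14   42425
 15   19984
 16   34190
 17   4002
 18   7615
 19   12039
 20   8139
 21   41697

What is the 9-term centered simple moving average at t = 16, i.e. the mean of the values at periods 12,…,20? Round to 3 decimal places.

20152.222

Sum of periods 12–20: 40447 + 12529 + 42425 + 19984 + 34190 + 4002 + 7615 + 12039 + 8139 = 181370
Divide by 9: 181370 / 9 = 20152.222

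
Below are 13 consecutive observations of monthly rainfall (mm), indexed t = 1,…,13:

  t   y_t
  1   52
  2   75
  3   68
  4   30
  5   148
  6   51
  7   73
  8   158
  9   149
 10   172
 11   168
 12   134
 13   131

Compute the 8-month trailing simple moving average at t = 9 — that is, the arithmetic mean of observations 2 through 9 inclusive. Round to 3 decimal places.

Sum of periods 2–9: 75 + 68 + 30 + 148 + 51 + 73 + 158 + 149 = 752
Divide by 8: 752 / 8 = 94.000

94.000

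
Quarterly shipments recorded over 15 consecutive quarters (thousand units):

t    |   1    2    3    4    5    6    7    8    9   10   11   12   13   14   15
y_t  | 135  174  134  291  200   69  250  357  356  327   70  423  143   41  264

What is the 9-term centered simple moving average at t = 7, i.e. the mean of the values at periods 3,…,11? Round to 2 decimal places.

Sum of periods 3–11: 134 + 291 + 200 + 69 + 250 + 357 + 356 + 327 + 70 = 2054
Divide by 9: 2054 / 9 = 228.22

228.22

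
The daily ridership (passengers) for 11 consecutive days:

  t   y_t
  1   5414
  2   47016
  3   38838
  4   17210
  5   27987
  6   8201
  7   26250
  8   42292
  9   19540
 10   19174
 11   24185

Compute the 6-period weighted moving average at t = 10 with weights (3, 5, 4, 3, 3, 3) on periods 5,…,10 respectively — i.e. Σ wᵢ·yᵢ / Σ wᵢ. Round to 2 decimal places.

Weighted sum: 3·27987 + 5·8201 + 4·26250 + 3·42292 + 3·19540 + 3·19174 = 83961 + 41005 + 105000 + 126876 + 58620 + 57522 = 472984
Weight total: 3 + 5 + 4 + 3 + 3 + 3 = 21
WMA = 472984 / 21 = 22523.05

22523.05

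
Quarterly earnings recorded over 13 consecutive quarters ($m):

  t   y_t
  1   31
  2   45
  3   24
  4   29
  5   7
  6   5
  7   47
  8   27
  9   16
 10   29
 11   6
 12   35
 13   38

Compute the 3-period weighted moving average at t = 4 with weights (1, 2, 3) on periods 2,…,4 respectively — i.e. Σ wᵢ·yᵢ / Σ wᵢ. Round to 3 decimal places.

30.000

Weighted sum: 1·45 + 2·24 + 3·29 = 45 + 48 + 87 = 180
Weight total: 1 + 2 + 3 = 6
WMA = 180 / 6 = 30.000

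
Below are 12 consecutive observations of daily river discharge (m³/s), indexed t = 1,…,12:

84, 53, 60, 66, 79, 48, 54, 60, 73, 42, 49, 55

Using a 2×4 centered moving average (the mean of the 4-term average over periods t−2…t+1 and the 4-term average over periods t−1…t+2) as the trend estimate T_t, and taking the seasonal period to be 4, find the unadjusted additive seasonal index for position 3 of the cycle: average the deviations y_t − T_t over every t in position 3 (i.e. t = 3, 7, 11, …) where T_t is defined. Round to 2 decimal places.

-5.31

Season position 3 occurs at t = 3, 7 (where T_t is defined).
t=3: T_3 = 65.1250; y_3 − T_3 = 60 − 65.1250 = -5.1250
t=7: T_7 = 59.5000; y_7 − T_7 = 54 − 59.5000 = -5.5000
Mean deviation: (-5.1250 + -5.5000) / 2 = -5.31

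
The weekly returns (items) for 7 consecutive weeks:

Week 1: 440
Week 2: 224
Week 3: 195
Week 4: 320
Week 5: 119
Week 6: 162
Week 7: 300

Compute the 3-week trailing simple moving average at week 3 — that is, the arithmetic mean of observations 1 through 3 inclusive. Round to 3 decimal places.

Sum of periods 1–3: 440 + 224 + 195 = 859
Divide by 3: 859 / 3 = 286.333

286.333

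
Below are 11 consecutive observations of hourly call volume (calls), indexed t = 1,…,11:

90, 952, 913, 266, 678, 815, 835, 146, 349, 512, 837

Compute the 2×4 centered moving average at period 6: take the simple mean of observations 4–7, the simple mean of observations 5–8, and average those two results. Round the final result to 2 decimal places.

633.50

Sum over 4–7: 266 + 678 + 815 + 835 = 2594
Sum over 5–8: 678 + 815 + 835 + 146 = 2474
CMA at t=6 = (2594 + 2474) / (2·4) = 5068 / 8 = 633.50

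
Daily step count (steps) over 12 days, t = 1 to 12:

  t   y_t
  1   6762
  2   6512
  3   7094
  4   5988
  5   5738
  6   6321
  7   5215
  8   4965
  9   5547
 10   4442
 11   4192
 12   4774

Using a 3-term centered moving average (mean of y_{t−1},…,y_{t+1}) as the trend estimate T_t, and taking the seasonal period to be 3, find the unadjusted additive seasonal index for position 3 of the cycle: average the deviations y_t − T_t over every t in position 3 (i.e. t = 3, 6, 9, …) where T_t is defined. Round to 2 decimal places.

562.67

Season position 3 occurs at t = 3, 6, 9 (where T_t is defined).
t=3: T_3 = 6531.3333; y_3 − T_3 = 7094 − 6531.3333 = 562.6667
t=6: T_6 = 5758.0000; y_6 − T_6 = 6321 − 5758.0000 = 563.0000
t=9: T_9 = 4984.6667; y_9 − T_9 = 5547 − 4984.6667 = 562.3333
Mean deviation: (562.6667 + 563.0000 + 562.3333) / 3 = 562.67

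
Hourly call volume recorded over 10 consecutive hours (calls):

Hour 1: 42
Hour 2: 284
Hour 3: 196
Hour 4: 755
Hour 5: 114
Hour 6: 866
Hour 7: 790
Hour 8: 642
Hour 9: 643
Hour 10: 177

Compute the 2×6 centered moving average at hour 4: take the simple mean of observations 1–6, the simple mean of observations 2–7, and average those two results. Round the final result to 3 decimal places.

Sum over 1–6: 42 + 284 + 196 + 755 + 114 + 866 = 2257
Sum over 2–7: 284 + 196 + 755 + 114 + 866 + 790 = 3005
CMA at t=4 = (2257 + 3005) / (2·6) = 5262 / 12 = 438.500

438.500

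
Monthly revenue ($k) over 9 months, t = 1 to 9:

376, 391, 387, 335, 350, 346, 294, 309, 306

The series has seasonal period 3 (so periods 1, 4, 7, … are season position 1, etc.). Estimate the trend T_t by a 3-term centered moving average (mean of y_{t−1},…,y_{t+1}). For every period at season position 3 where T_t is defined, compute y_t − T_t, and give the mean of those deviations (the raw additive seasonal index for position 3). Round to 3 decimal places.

16.000

Season position 3 occurs at t = 3, 6 (where T_t is defined).
t=3: T_3 = 371.00000; y_3 − T_3 = 387 − 371.00000 = 16.00000
t=6: T_6 = 330.00000; y_6 − T_6 = 346 − 330.00000 = 16.00000
Mean deviation: (16.00000 + 16.00000) / 2 = 16.000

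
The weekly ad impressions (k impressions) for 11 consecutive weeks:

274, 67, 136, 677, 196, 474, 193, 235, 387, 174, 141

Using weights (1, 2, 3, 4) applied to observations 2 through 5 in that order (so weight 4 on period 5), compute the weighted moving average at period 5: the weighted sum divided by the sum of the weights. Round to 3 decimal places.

Weighted sum: 1·67 + 2·136 + 3·677 + 4·196 = 67 + 272 + 2031 + 784 = 3154
Weight total: 1 + 2 + 3 + 4 = 10
WMA = 3154 / 10 = 315.400

315.400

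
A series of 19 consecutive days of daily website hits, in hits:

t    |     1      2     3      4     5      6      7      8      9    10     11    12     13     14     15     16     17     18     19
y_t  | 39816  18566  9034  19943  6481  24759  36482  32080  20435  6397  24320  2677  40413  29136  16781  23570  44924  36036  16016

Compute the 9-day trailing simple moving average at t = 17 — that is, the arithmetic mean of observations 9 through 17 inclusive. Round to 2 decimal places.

23183.67

Sum of periods 9–17: 20435 + 6397 + 24320 + 2677 + 40413 + 29136 + 16781 + 23570 + 44924 = 208653
Divide by 9: 208653 / 9 = 23183.67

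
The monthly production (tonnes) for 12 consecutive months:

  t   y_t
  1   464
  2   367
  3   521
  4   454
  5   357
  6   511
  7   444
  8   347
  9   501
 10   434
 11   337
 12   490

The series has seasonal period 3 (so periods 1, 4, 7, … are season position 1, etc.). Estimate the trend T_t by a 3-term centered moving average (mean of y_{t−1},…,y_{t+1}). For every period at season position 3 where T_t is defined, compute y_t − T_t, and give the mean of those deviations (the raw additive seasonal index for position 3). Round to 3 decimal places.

73.667

Season position 3 occurs at t = 3, 6, 9 (where T_t is defined).
t=3: T_3 = 447.33333; y_3 − T_3 = 521 − 447.33333 = 73.66667
t=6: T_6 = 437.33333; y_6 − T_6 = 511 − 437.33333 = 73.66667
t=9: T_9 = 427.33333; y_9 − T_9 = 501 − 427.33333 = 73.66667
Mean deviation: (73.66667 + 73.66667 + 73.66667) / 3 = 73.667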